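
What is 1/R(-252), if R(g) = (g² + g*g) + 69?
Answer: 1/127077 ≈ 7.8692e-6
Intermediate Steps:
R(g) = 69 + 2*g² (R(g) = (g² + g²) + 69 = 2*g² + 69 = 69 + 2*g²)
1/R(-252) = 1/(69 + 2*(-252)²) = 1/(69 + 2*63504) = 1/(69 + 127008) = 1/127077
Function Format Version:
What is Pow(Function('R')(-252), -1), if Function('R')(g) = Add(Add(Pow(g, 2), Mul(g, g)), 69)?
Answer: Rational(1, 127077) ≈ 7.8692e-6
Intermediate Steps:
Function('R')(g) = Add(69, Mul(2, Pow(g, 2))) (Function('R')(g) = Add(Add(Pow(g, 2), Pow(g, 2)), 69) = Add(Mul(2, Pow(g, 2)), 69) = Add(69, Mul(2, Pow(g, 2))))
Pow(Function('R')(-252), -1) = Pow(Add(69, Mul(2, Pow(-252, 2))), -1) = Pow(Add(69, Mul(2, 63504)), -1) = Pow(Add(69, 127008), -1) = Pow(127077, -1) = Rational(1, 127077)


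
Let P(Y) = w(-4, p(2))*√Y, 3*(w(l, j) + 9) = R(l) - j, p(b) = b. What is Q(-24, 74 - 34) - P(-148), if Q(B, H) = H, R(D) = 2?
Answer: 40 + 18*I*√37 ≈ 40.0 + 109.49*I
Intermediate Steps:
w(l, j) = -25/3 - j/3 (w(l, j) = -9 + (2 - j)/3 = -9 + (⅔ - j/3) = -25/3 - j/3)
P(Y) = -9*√Y (P(Y) = (-25/3 - ⅓*2)*√Y = (-25/3 - ⅔)*√Y = -9*√Y)
Q(-24, 74 - 34) - P(-148) = (74 - 34) - (-9)*√(-148) = 40 - (-9)*2*I*√37 = 40 - (-18)*I*√37 = 40 + 18*I*√37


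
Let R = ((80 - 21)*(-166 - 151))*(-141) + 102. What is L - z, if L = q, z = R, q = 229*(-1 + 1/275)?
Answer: -725299621/275 ≈ -2.6375e+6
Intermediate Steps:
q = -62746/275 (q = 229*(-1 + 1/275) = 229*(-274/275) = -62746/275 ≈ -228.17)
R = 2637225 (R = (59*(-317))*(-141) + 102 = -18703*(-141) + 102 = 2637123 + 102 = 2637225)
z = 2637225
L = -62746/275 ≈ -228.17
L - z = -62746/275 - 1*2637225 = -62746/275 - 2637225 = -725299621/275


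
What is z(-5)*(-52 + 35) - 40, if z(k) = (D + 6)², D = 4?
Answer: -1740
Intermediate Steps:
z(k) = 100 (z(k) = (4 + 6)² = 10² = 100)
z(-5)*(-52 + 35) - 40 = 100*(-52 + 35) - 40 = 100*(-17) - 40 = -1700 - 40 = -1740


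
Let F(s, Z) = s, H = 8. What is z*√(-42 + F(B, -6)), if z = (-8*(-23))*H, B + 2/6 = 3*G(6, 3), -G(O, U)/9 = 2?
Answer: 25024*I*√3/3 ≈ 14448.0*I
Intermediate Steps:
G(O, U) = -18 (G(O, U) = -9*2 = -18)
B = -163/3 (B = -⅓ + 3*(-18) = -⅓ - 54 = -163/3 ≈ -54.333)
z = 1472 (z = -8*(-23)*8 = 184*8 = 1472)
z*√(-42 + F(B, -6)) = 1472*√(-42 - 163/3) = 1472*√(-289/3) = 1472*(17*I*√3/3) = 25024*I*√3/3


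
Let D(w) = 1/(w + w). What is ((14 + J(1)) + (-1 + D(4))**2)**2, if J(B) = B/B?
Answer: 1018081/4096 ≈ 248.55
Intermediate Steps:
J(B) = 1
D(w) = 1/(2*w)
((14 + J(1)) + (-1 + D(4))**2)**2 = ((14 + 1) + (-1 + (1/2)/4)**2)**2 = (15 + (-1 + (1/2)*(1/4))**2)**2 = (15 + (-1 + 1/8)**2)**2 = (15 + (-7/8)**2)**2 = (15 + 49/64)**2 = (1009/64)**2 = 1018081/4096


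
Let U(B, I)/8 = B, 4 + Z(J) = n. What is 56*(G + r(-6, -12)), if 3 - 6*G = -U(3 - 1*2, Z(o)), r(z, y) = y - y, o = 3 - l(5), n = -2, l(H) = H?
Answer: 308/3 ≈ 102.67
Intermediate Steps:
o = -2 (o = 3 - 1*5 = 3 - 5 = -2)
Z(J) = -6 (Z(J) = -4 - 2 = -6)
r(z, y) = 0
U(B, I) = 8*B
G = 11/6 (G = 1/2 - (-1)*8*(3 - 1*2)/6 = 1/2 - (-1)*8*(3 - 2)/6 = 1/2 - (-1)*8*1/6 = 1/2 - (-1)*8/6 = 1/2 - 1/6*(-8) = 1/2 + 4/3 = 11/6 ≈ 1.8333)
56*(G + r(-6, -12)) = 56*(11/6 + 0) = 56*(11/6) = 308/3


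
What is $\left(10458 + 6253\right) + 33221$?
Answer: $49932$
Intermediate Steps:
$\left(10458 + 6253\right) + 33221 = 16711 + 33221 = 49932$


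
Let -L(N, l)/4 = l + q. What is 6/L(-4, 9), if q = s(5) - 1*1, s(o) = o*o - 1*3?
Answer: -1/20 ≈ -0.050000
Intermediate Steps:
s(o) = -3 + o² (s(o) = o² - 3 = -3 + o²)
q = 21 (q = (-3 + 5²) - 1*1 = (-3 + 25) - 1 = 22 - 1 = 21)
L(N, l) = -84 - 4*l (L(N, l) = -4*(l + 21) = -4*(21 + l) = -84 - 4*l)
6/L(-4, 9) = 6/(-84 - 4*9) = 6/(-84 - 36) = 6/(-120) = -1/120*6 = -1/20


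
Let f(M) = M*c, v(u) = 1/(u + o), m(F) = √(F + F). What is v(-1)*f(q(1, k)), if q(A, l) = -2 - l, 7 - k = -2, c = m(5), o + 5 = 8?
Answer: -11*√10/2 ≈ -17.393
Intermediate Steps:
m(F) = √2*√F (m(F) = √(2*F) = √2*√F)
o = 3 (o = -5 + 8 = 3)
c = √10 (c = √2*√5 = √10 ≈ 3.1623)
k = 9 (k = 7 - 1*(-2) = 7 + 2 = 9)
v(u) = 1/(3 + u) (v(u) = 1/(u + 3) = 1/(3 + u))
f(M) = M*√10
v(-1)*f(q(1, k)) = ((-2 - 1*9)*√10)/(3 - 1) = ((-2 - 9)*√10)/2 = (-11*√10)/2 = -11*√10/2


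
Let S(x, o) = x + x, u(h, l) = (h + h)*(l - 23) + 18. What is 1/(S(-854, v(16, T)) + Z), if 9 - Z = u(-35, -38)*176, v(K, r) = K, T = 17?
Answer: -1/756387 ≈ -1.3221e-6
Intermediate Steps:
u(h, l) = 18 + 2*h*(-23 + l) (u(h, l) = (2*h)*(-23 + l) + 18 = 2*h*(-23 + l) + 18 = 18 + 2*h*(-23 + l))
S(x, o) = 2*x
Z = -754679 (Z = 9 - (18 - 46*(-35) + 2*(-35)*(-38))*176 = 9 - (18 + 1610 + 2660)*176 = 9 - 4288*176 = 9 - 1*754688 = 9 - 754688 = -754679)
1/(S(-854, v(16, T)) + Z) = 1/(2*(-854) - 754679) = 1/(-1708 - 754679) = 1/(-756387) = -1/756387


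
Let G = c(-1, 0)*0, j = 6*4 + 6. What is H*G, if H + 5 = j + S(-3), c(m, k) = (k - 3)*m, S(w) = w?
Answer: 0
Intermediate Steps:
c(m, k) = m*(-3 + k) (c(m, k) = (-3 + k)*m = m*(-3 + k))
j = 30 (j = 24 + 6 = 30)
G = 0 (G = -(-3 + 0)*0 = -1*(-3)*0 = 3*0 = 0)
H = 22 (H = -5 + (30 - 3) = -5 + 27 = 22)
H*G = 22*0 = 0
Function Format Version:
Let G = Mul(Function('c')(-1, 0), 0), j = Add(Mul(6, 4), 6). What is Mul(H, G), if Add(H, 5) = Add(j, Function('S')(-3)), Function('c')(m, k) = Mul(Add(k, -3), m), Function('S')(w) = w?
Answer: 0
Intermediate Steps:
Function('c')(m, k) = Mul(m, Add(-3, k)) (Function('c')(m, k) = Mul(Add(-3, k), m) = Mul(m, Add(-3, k)))
j = 30 (j = Add(24, 6) = 30)
G = 0 (G = Mul(Mul(-1, Add(-3, 0)), 0) = Mul(Mul(-1, -3), 0) = Mul(3, 0) = 0)
H = 22 (H = Add(-5, Add(30, -3)) = Add(-5, 27) = 22)
Mul(H, G) = Mul(22, 0) = 0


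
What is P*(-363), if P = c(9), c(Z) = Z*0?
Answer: 0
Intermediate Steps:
c(Z) = 0
P = 0
P*(-363) = 0*(-363) = 0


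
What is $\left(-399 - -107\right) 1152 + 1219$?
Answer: $-335165$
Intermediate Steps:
$\left(-399 - -107\right) 1152 + 1219 = \left(-399 + 107\right) 1152 + 1219 = \left(-292\right) 1152 + 1219 = -336384 + 1219 = -335165$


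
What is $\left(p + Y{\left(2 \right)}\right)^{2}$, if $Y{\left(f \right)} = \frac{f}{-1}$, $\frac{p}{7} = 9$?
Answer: $3721$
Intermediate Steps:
$p = 63$ ($p = 7 \cdot 9 = 63$)
$Y{\left(f \right)} = - f$ ($Y{\left(f \right)} = f \left(-1\right) = - f$)
$\left(p + Y{\left(2 \right)}\right)^{2} = \left(63 - 2\right)^{2} = 61^{2} = 3721$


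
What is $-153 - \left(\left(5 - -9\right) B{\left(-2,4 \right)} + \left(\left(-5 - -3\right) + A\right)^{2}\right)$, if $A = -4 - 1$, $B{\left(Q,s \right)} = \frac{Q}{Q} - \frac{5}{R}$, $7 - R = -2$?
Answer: $- \frac{1874}{9} \approx -208.22$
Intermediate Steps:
$R = 9$ ($R = 7 - -2 = 7 + 2 = 9$)
$B{\left(Q,s \right)} = \frac{4}{9}$ ($B{\left(Q,s \right)} = \frac{Q}{Q} - \frac{5}{9} = 1 - \frac{5}{9} = \frac{4}{9}$)
$A = -5$ ($A = -4 - 1 = -5$)
$-153 - \left(\left(5 - -9\right) B{\left(-2,4 \right)} + \left(\left(-5 - -3\right) + A\right)^{2}\right) = -153 - \left(\left(5 - -9\right) \frac{4}{9} + \left(\left(-5 - -3\right) - 5\right)^{2}\right) = -153 - \left(\left(5 + 9\right) \frac{4}{9} + \left(\left(-5 + 3\right) - 5\right)^{2}\right) = -153 - \left(14 \cdot \frac{4}{9} + \left(-2 - 5\right)^{2}\right) = -153 - \left(\frac{56}{9} + \left(-7\right)^{2}\right) = -153 - \left(\frac{56}{9} + 49\right) = -153 - \frac{497}{9} = - \frac{1874}{9}$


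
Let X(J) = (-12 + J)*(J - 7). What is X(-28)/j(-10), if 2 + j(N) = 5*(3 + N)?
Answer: -1400/37 ≈ -37.838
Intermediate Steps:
j(N) = 13 + 5*N (j(N) = -2 + 5*(3 + N) = -2 + (15 + 5*N) = 13 + 5*N)
X(J) = (-12 + J)*(-7 + J)
X(-28)/j(-10) = (84 + (-28)² - 19*(-28))/(13 + 5*(-10)) = (84 + 784 + 532)/(13 - 50) = 1400/(-37) = 1400*(-1/37) = -1400/37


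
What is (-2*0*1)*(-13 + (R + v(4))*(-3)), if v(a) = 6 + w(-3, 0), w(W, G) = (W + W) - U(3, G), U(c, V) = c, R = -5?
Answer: 0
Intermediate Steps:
w(W, G) = -3 + 2*W (w(W, G) = (W + W) - 1*3 = 2*W - 3 = -3 + 2*W)
v(a) = -3 (v(a) = 6 + (-3 + 2*(-3)) = 6 + (-3 - 6) = 6 - 9 = -3)
(-2*0*1)*(-13 + (R + v(4))*(-3)) = (-2*0*1)*(-13 + (-5 - 3)*(-3)) = (0*1)*(-13 - 8*(-3)) = 0*(-13 + 24) = 0*11 = 0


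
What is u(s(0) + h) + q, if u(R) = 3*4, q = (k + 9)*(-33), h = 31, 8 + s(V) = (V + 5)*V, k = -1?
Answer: -252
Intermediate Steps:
s(V) = -8 + V*(5 + V) (s(V) = -8 + (V + 5)*V = -8 + (5 + V)*V = -8 + V*(5 + V))
q = -264 (q = (-1 + 9)*(-33) = 8*(-33) = -264)
u(R) = 12
u(s(0) + h) + q = 12 - 264 = -252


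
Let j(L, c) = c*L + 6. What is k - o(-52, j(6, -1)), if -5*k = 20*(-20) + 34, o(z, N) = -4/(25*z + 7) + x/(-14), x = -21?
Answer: 927041/12930 ≈ 71.697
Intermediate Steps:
j(L, c) = 6 + L*c (j(L, c) = L*c + 6 = 6 + L*c)
o(z, N) = 3/2 - 4/(7 + 25*z) (o(z, N) = -4/(25*z + 7) - 21/(-14) = -4/(7 + 25*z) - 21*(-1/14) = -4/(7 + 25*z) + 3/2 = 3/2 - 4/(7 + 25*z))
k = 366/5 (k = -(20*(-20) + 34)/5 = -(-400 + 34)/5 = -⅕*(-366) = 366/5 ≈ 73.200)
k - o(-52, j(6, -1)) = 366/5 - (13 + 75*(-52))/(2*(7 + 25*(-52))) = 366/5 - (13 - 3900)/(2*(7 - 1300)) = 366/5 - (-3887)/(2*(-1293)) = 366/5 - (-1)*(-3887)/(2*1293) = 366/5 - 1*3887/2586 = 366/5 - 3887/2586 = 927041/12930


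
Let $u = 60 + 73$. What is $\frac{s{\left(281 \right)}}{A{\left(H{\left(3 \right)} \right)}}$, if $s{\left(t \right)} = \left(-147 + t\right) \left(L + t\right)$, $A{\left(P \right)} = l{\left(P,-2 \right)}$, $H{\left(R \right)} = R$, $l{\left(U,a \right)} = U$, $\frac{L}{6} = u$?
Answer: $\frac{144586}{3} \approx 48195.0$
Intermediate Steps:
$u = 133$
$L = 798$ ($L = 6 \cdot 133 = 798$)
$A{\left(P \right)} = P$
$s{\left(t \right)} = \left(-147 + t\right) \left(798 + t\right)$
$\frac{s{\left(281 \right)}}{A{\left(H{\left(3 \right)} \right)}} = \frac{-117306 + 281^{2} + 651 \cdot 281}{3} = \left(-117306 + 78961 + 182931\right) \frac{1}{3} = 144586 \cdot \frac{1}{3} = \frac{144586}{3}$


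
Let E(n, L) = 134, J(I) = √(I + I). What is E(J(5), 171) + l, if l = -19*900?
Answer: -16966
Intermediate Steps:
J(I) = √2*√I (J(I) = √(2*I) = √2*√I)
l = -17100
E(J(5), 171) + l = 134 - 17100 = -16966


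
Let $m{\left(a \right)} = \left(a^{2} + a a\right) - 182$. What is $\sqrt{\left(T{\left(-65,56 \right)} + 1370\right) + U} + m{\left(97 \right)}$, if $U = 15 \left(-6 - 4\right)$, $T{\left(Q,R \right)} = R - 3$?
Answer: $18636 + \sqrt{1273} \approx 18672.0$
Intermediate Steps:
$T{\left(Q,R \right)} = -3 + R$
$U = -150$ ($U = 15 \left(-10\right) = -150$)
$m{\left(a \right)} = -182 + 2 a^{2}$ ($m{\left(a \right)} = \left(a^{2} + a^{2}\right) - 182 = 2 a^{2} - 182 = -182 + 2 a^{2}$)
$\sqrt{\left(T{\left(-65,56 \right)} + 1370\right) + U} + m{\left(97 \right)} = \sqrt{\left(\left(-3 + 56\right) + 1370\right) - 150} - \left(182 - 2 \cdot 97^{2}\right) = \sqrt{\left(53 + 1370\right) - 150} + \left(-182 + 2 \cdot 9409\right) = \sqrt{1423 - 150} + \left(-182 + 18818\right) = \sqrt{1273} + 18636 = 18636 + \sqrt{1273}$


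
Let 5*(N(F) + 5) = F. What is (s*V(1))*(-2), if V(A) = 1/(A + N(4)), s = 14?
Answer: 35/4 ≈ 8.7500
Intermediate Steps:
N(F) = -5 + F/5
V(A) = 1/(-21/5 + A) (V(A) = 1/(A + (-5 + (⅕)*4)) = 1/(A + (-5 + ⅘)) = 1/(A - 21/5) = 1/(-21/5 + A))
(s*V(1))*(-2) = (14*(5/(-21 + 5*1)))*(-2) = (14*(5/(-21 + 5)))*(-2) = (14*(5/(-16)))*(-2) = (14*(5*(-1/16)))*(-2) = (14*(-5/16))*(-2) = -35/8*(-2) = 35/4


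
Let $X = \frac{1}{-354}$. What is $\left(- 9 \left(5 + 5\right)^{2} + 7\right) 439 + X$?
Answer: $- \frac{138777559}{354} \approx -3.9203 \cdot 10^{5}$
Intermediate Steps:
$X = - \frac{1}{354} \approx -0.0028249$
$\left(- 9 \left(5 + 5\right)^{2} + 7\right) 439 + X = \left(- 9 \left(5 + 5\right)^{2} + 7\right) 439 - \frac{1}{354} = \left(- 9 \cdot 10^{2} + 7\right) 439 - \frac{1}{354} = \left(\left(-9\right) 100 + 7\right) 439 - \frac{1}{354} = \left(-900 + 7\right) 439 - \frac{1}{354} = \left(-893\right) 439 - \frac{1}{354} = -392027 - \frac{1}{354} = - \frac{138777559}{354}$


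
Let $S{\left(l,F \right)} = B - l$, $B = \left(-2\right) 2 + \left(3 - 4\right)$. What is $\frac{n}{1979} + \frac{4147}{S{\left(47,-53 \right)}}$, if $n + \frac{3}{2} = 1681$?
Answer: $- \frac{624583}{7916} \approx -78.901$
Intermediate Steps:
$n = \frac{3359}{2}$ ($n = - \frac{3}{2} + 1681 = \frac{3359}{2} \approx 1679.5$)
$B = -5$ ($B = -4 - 1 = -5$)
$S{\left(l,F \right)} = -5 - l$
$\frac{n}{1979} + \frac{4147}{S{\left(47,-53 \right)}} = \frac{3359}{2 \cdot 1979} + \frac{4147}{-5 - 47} = \frac{3359}{2} \cdot \frac{1}{1979} + \frac{4147}{-5 - 47} = \frac{3359}{3958} + \frac{4147}{-52} = \frac{3359}{3958} + 4147 \left(- \frac{1}{52}\right) = \frac{3359}{3958} - \frac{319}{4} = - \frac{624583}{7916}$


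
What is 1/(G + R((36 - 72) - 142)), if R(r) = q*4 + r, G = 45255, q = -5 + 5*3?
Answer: 1/45117 ≈ 2.2165e-5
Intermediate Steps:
q = 10 (q = -5 + 15 = 10)
R(r) = 40 + r (R(r) = 10*4 + r = 40 + r)
1/(G + R((36 - 72) - 142)) = 1/(45255 + (40 + ((36 - 72) - 142))) = 1/(45255 + (40 + (-36 - 142))) = 1/(45255 + (40 - 178)) = 1/(45255 - 138) = 1/45117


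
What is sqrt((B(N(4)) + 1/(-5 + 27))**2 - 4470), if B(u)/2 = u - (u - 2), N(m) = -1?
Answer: 7*I*sqrt(43991)/22 ≈ 66.736*I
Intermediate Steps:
B(u) = 4 (B(u) = 2*(u - (u - 2)) = 2*(u - (-2 + u)) = 2*(u + (2 - u)) = 2*2 = 4)
sqrt((B(N(4)) + 1/(-5 + 27))**2 - 4470) = sqrt((4 + 1/(-5 + 27))**2 - 4470) = sqrt((4 + 1/22)**2 - 4470) = sqrt((89/22)**2 - 4470) = sqrt(7921/484 - 4470) = sqrt(-2155559/484) = 7*I*sqrt(43991)/22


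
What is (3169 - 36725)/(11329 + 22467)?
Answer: -8389/8449 ≈ -0.99290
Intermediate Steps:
(3169 - 36725)/(11329 + 22467) = -33556/33796 = -33556*1/33796 = -8389/8449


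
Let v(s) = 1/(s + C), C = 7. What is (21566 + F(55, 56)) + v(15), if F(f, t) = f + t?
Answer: 476895/22 ≈ 21677.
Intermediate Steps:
v(s) = 1/(7 + s) (v(s) = 1/(s + 7) = 1/(7 + s))
(21566 + F(55, 56)) + v(15) = (21566 + (55 + 56)) + 1/(7 + 15) = (21566 + 111) + 1/22 = 21677 + 1/22 = 476895/22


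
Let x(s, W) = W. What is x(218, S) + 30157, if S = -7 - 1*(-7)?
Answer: 30157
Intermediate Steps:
S = 0 (S = -7 + 7 = 0)
x(218, S) + 30157 = 0 + 30157 = 30157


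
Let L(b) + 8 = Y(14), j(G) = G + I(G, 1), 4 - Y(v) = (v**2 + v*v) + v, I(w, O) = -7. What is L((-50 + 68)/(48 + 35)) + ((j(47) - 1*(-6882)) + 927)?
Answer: 7439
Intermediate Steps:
Y(v) = 4 - v - 2*v**2 (Y(v) = 4 - ((v**2 + v*v) + v) = 4 - ((v**2 + v**2) + v) = 4 - (2*v**2 + v) = 4 - (v + 2*v**2) = 4 + (-v - 2*v**2) = 4 - v - 2*v**2)
j(G) = -7 + G (j(G) = G - 7 = -7 + G)
L(b) = -410 (L(b) = -8 + (4 - 1*14 - 2*14**2) = -8 + (4 - 14 - 2*196) = -8 + (4 - 14 - 392) = -8 - 402 = -410)
L((-50 + 68)/(48 + 35)) + ((j(47) - 1*(-6882)) + 927) = -410 + (((-7 + 47) - 1*(-6882)) + 927) = -410 + ((40 + 6882) + 927) = -410 + (6922 + 927) = -410 + 7849 = 7439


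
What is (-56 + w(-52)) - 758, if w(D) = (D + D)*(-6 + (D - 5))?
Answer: 5738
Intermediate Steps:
w(D) = 2*D*(-11 + D) (w(D) = (2*D)*(-6 + (-5 + D)) = (2*D)*(-11 + D) = 2*D*(-11 + D))
(-56 + w(-52)) - 758 = (-56 + 2*(-52)*(-11 - 52)) - 758 = (-56 + 2*(-52)*(-63)) - 758 = (-56 + 6552) - 758 = 6496 - 758 = 5738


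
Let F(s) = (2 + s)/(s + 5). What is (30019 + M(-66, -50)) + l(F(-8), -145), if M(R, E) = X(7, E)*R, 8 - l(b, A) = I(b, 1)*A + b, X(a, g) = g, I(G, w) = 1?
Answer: 33470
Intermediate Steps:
F(s) = (2 + s)/(5 + s)
l(b, A) = 8 - A - b (l(b, A) = 8 - (1*A + b) = 8 - (A + b) = 8 + (-A - b) = 8 - A - b)
M(R, E) = E*R
(30019 + M(-66, -50)) + l(F(-8), -145) = (30019 - 50*(-66)) + (8 - 1*(-145) - (2 - 8)/(5 - 8)) = (30019 + 3300) + (8 + 145 - (-6)/(-3)) = 33319 + (8 + 145 - (-1)*(-6)/3) = 33319 + (8 + 145 - 1*2) = 33319 + (8 + 145 - 2) = 33319 + 151 = 33470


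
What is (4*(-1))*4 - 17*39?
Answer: -679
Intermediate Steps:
(4*(-1))*4 - 17*39 = -4*4 - 663 = -16 - 663 = -679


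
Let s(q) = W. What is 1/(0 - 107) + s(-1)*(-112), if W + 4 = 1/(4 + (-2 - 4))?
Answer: 53927/107 ≈ 503.99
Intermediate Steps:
W = -9/2 (W = -4 + 1/(4 + (-2 - 4)) = -4 + 1/(4 - 6) = -4 + 1/(-2) = -4 - ½ = -9/2 ≈ -4.5000)
s(q) = -9/2
1/(0 - 107) + s(-1)*(-112) = 1/(0 - 107) - 9/2*(-112) = 1/(-107) + 504 = -1/107 + 504 = 53927/107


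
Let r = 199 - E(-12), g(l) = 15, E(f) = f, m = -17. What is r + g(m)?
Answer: 226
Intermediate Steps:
r = 211 (r = 199 - 1*(-12) = 199 + 12 = 211)
r + g(m) = 211 + 15 = 226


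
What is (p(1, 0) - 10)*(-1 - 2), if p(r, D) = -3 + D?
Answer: 39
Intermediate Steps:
(p(1, 0) - 10)*(-1 - 2) = ((-3 + 0) - 10)*(-1 - 2) = (-3 - 10)*(-3) = -13*(-3) = 39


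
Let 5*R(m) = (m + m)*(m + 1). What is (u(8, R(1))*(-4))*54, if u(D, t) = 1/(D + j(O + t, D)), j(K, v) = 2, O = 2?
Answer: -108/5 ≈ -21.600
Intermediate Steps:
R(m) = 2*m*(1 + m)/5 (R(m) = ((m + m)*(m + 1))/5 = ((2*m)*(1 + m))/5 = (2*m*(1 + m))/5 = 2*m*(1 + m)/5)
u(D, t) = 1/(2 + D) (u(D, t) = 1/(D + 2) = 1/(2 + D))
(u(8, R(1))*(-4))*54 = (-4/(2 + 8))*54 = (-4/10)*54 = ((⅒)*(-4))*54 = -⅖*54 = -108/5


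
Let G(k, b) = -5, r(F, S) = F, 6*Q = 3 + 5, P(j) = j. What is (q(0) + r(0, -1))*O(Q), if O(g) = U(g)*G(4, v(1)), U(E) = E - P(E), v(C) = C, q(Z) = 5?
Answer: 0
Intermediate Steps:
Q = 4/3 (Q = (3 + 5)/6 = (1/6)*8 = 4/3 ≈ 1.3333)
U(E) = 0 (U(E) = E - E = 0)
O(g) = 0 (O(g) = 0*(-5) = 0)
(q(0) + r(0, -1))*O(Q) = (5 + 0)*0 = 5*0 = 0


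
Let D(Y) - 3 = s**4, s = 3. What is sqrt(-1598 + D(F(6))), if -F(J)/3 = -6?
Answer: I*sqrt(1514) ≈ 38.91*I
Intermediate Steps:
F(J) = 18 (F(J) = -3*(-6) = 18)
D(Y) = 84 (D(Y) = 3 + 3**4 = 3 + 81 = 84)
sqrt(-1598 + D(F(6))) = sqrt(-1598 + 84) = sqrt(-1514) = I*sqrt(1514)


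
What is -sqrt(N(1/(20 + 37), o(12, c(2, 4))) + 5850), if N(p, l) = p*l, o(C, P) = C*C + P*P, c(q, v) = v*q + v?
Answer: -sqrt(2113674)/19 ≈ -76.518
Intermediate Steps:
c(q, v) = v + q*v (c(q, v) = q*v + v = v + q*v)
o(C, P) = C**2 + P**2
N(p, l) = l*p
-sqrt(N(1/(20 + 37), o(12, c(2, 4))) + 5850) = -sqrt((12**2 + (4*(1 + 2))**2)/(20 + 37) + 5850) = -sqrt((144 + (4*3)**2)/57 + 5850) = -sqrt((144 + 12**2)*(1/57) + 5850) = -sqrt((144 + 144)*(1/57) + 5850) = -sqrt(288*(1/57) + 5850) = -sqrt(96/19 + 5850) = -sqrt(111246/19) = -sqrt(2113674)/19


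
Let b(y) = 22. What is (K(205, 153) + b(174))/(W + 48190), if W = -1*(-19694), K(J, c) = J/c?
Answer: 3571/10386252 ≈ 0.00034382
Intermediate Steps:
W = 19694
(K(205, 153) + b(174))/(W + 48190) = (205/153 + 22)/(19694 + 48190) = (205*(1/153) + 22)/67884 = (205/153 + 22)*(1/67884) = (3571/153)*(1/67884) = 3571/10386252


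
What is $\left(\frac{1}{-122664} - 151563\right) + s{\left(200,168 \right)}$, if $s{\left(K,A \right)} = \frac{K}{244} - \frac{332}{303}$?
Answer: $- \frac{114541354745689}{755732904} \approx -1.5156 \cdot 10^{5}$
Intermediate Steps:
$s{\left(K,A \right)} = - \frac{332}{303} + \frac{K}{244}$ ($s{\left(K,A \right)} = K \frac{1}{244} - \frac{332}{303} = \frac{K}{244} - \frac{332}{303} = - \frac{332}{303} + \frac{K}{244}$)
$\left(\frac{1}{-122664} - 151563\right) + s{\left(200,168 \right)} = \left(\frac{1}{-122664} - 151563\right) + \left(- \frac{332}{303} + \frac{1}{244} \cdot 200\right) = \left(- \frac{1}{122664} - 151563\right) + \left(- \frac{332}{303} + \frac{50}{61}\right) = - \frac{18591323833}{122664} - \frac{5102}{18483} = - \frac{114541354745689}{755732904}$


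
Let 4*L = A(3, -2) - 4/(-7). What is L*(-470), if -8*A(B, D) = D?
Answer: -5405/56 ≈ -96.518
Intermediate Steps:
A(B, D) = -D/8
L = 23/112 (L = (-1/8*(-2) - 4/(-7))/4 = (1/4 - 4*(-1)/7)/4 = (1/4 - 1*(-4/7))/4 = (1/4 + 4/7)/4 = (1/4)*(23/28) = 23/112 ≈ 0.20536)
L*(-470) = (23/112)*(-470) = -5405/56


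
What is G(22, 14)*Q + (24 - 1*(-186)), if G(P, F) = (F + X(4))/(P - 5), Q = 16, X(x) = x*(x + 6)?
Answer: 4434/17 ≈ 260.82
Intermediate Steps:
X(x) = x*(6 + x)
G(P, F) = (40 + F)/(-5 + P) (G(P, F) = (F + 4*(6 + 4))/(P - 5) = (F + 4*10)/(-5 + P) = (F + 40)/(-5 + P) = (40 + F)/(-5 + P))
G(22, 14)*Q + (24 - 1*(-186)) = ((40 + 14)/(-5 + 22))*16 + (24 - 1*(-186)) = (54/17)*16 + (24 + 186) = ((1/17)*54)*16 + 210 = (54/17)*16 + 210 = 864/17 + 210 = 4434/17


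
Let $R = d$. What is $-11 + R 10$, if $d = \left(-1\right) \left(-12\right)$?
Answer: $109$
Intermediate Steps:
$d = 12$
$R = 12$
$-11 + R 10 = -11 + 12 \cdot 10 = -11 + 120 = 109$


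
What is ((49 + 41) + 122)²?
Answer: 44944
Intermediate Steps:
((49 + 41) + 122)² = (90 + 122)² = 212² = 44944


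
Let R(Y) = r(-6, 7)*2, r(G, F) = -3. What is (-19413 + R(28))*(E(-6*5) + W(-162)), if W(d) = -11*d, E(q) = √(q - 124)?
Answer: -34604658 - 19419*I*√154 ≈ -3.4605e+7 - 2.4098e+5*I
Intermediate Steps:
R(Y) = -6 (R(Y) = -3*2 = -6)
E(q) = √(-124 + q)
(-19413 + R(28))*(E(-6*5) + W(-162)) = (-19413 - 6)*(√(-124 - 6*5) - 11*(-162)) = -19419*(√(-124 - 30) + 1782) = -19419*(√(-154) + 1782) = -19419*(I*√154 + 1782) = -19419*(1782 + I*√154) = -34604658 - 19419*I*√154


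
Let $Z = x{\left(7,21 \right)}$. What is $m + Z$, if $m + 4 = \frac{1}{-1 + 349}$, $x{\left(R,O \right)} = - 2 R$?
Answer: $- \frac{6263}{348} \approx -17.997$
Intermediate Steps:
$Z = -14$ ($Z = \left(-2\right) 7 = -14$)
$m = - \frac{1391}{348}$ ($m = -4 + \frac{1}{-1 + 349} = -4 + \frac{1}{348} = - \frac{1391}{348} \approx -3.9971$)
$m + Z = - \frac{1391}{348} - 14 = - \frac{6263}{348}$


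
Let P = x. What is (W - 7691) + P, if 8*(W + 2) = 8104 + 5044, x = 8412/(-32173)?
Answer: -389277951/64346 ≈ -6049.8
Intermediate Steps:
x = -8412/32173 (x = 8412*(-1/32173) = -8412/32173 ≈ -0.26146)
W = 3283/2 (W = -2 + (8104 + 5044)/8 = -2 + (⅛)*13148 = -2 + 3287/2 = 3283/2 ≈ 1641.5)
P = -8412/32173 ≈ -0.26146
(W - 7691) + P = (3283/2 - 7691) - 8412/32173 = -12099/2 - 8412/32173 = -389277951/64346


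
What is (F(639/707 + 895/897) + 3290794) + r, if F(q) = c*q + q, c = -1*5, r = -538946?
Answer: 1745159389000/634179 ≈ 2.7518e+6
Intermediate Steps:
c = -5
F(q) = -4*q (F(q) = -5*q + q = -4*q)
(F(639/707 + 895/897) + 3290794) + r = (-4*(639/707 + 895/897) + 3290794) - 538946 = (-4*1205948/634179 + 3290794) - 538946 = (-4823792/634179 + 3290794) - 538946 = 2086947624334/634179 - 538946 = 1745159389000/634179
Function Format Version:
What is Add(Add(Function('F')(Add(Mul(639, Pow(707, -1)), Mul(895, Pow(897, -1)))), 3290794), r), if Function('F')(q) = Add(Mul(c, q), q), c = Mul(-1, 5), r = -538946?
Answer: Rational(1745159389000, 634179) ≈ 2.7518e+6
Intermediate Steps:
c = -5
Function('F')(q) = Mul(-4, q) (Function('F')(q) = Add(Mul(-5, q), q) = Mul(-4, q))
Add(Add(Function('F')(Add(Mul(639, Pow(707, -1)), Mul(895, Pow(897, -1)))), 3290794), r) = Add(Add(Mul(-4, Add(Mul(639, Pow(707, -1)), Mul(895, Pow(897, -1)))), 3290794), -538946) = Add(Add(Mul(-4, Add(Mul(639, Rational(1, 707)), Mul(895, Rational(1, 897)))), 3290794), -538946) = Add(Add(Mul(-4, Add(Rational(639, 707), Rational(895, 897))), 3290794), -538946) = Add(Add(Mul(-4, Rational(1205948, 634179)), 3290794), -538946) = Add(Add(Rational(-4823792, 634179), 3290794), -538946) = Add(Rational(2086947624334, 634179), -538946) = Rational(1745159389000, 634179)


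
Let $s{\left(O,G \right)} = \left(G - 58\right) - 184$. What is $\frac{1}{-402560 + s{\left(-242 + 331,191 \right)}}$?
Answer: $- \frac{1}{402611} \approx -2.4838 \cdot 10^{-6}$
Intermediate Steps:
$s{\left(O,G \right)} = -242 + G$ ($s{\left(O,G \right)} = \left(-58 + G\right) - 184 = -242 + G$)
$\frac{1}{-402560 + s{\left(-242 + 331,191 \right)}} = \frac{1}{-402560 + \left(-242 + 191\right)} = \frac{1}{-402560 - 51} = \frac{1}{-402611} = - \frac{1}{402611}$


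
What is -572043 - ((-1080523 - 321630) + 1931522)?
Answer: -1101412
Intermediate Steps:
-572043 - ((-1080523 - 321630) + 1931522) = -572043 - (-1402153 + 1931522) = -572043 - 1*529369 = -572043 - 529369 = -1101412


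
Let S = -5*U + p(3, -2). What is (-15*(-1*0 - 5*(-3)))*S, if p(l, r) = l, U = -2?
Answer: -2925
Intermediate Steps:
S = 13 (S = -5*(-2) + 3 = 10 + 3 = 13)
(-15*(-1*0 - 5*(-3)))*S = -15*(-1*0 - 5*(-3))*13 = -15*(0 + 15)*13 = -15*15*13 = -225*13 = -2925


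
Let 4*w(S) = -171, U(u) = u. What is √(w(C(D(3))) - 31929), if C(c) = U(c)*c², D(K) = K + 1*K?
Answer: I*√127887/2 ≈ 178.81*I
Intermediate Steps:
D(K) = 2*K (D(K) = K + K = 2*K)
C(c) = c³ (C(c) = c*c² = c³)
w(S) = -171/4 (w(S) = (¼)*(-171) = -171/4)
√(w(C(D(3))) - 31929) = √(-171/4 - 31929) = √(-127887/4) = I*√127887/2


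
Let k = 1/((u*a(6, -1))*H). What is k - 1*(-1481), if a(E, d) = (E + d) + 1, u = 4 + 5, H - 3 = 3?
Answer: 479845/324 ≈ 1481.0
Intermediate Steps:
H = 6 (H = 3 + 3 = 6)
u = 9
a(E, d) = 1 + E + d
k = 1/324 (k = 1/((9*(1 + 6 - 1))*6) = 1/((9*6)*6) = 1/(54*6) = 1/324 ≈ 0.0030864)
k - 1*(-1481) = 1/324 - 1*(-1481) = 1/324 + 1481 = 479845/324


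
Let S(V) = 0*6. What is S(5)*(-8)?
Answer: 0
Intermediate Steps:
S(V) = 0
S(5)*(-8) = 0*(-8) = 0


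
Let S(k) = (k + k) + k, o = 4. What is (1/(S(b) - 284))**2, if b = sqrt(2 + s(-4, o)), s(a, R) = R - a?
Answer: (284 - 3*sqrt(10))**(-2) ≈ 1.3270e-5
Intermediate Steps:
b = sqrt(10) (b = sqrt(2 + (4 - 1*(-4))) = sqrt(2 + (4 + 4)) = sqrt(2 + 8) = sqrt(10) ≈ 3.1623)
S(k) = 3*k (S(k) = 2*k + k = 3*k)
(1/(S(b) - 284))**2 = (1/(3*sqrt(10) - 284))**2 = (1/(-284 + 3*sqrt(10)))**2 = (-284 + 3*sqrt(10))**(-2)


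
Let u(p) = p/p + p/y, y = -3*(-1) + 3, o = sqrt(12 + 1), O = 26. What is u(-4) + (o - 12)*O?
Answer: -935/3 + 26*sqrt(13) ≈ -217.92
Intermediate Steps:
o = sqrt(13) ≈ 3.6056
y = 6 (y = 3 + 3 = 6)
u(p) = 1 + p/6 (u(p) = p/p + p/6 = 1 + p*(1/6) = 1 + p/6)
u(-4) + (o - 12)*O = (1 + (1/6)*(-4)) + (sqrt(13) - 12)*26 = (1 - 2/3) + (-12 + sqrt(13))*26 = 1/3 + (-312 + 26*sqrt(13)) = -935/3 + 26*sqrt(13)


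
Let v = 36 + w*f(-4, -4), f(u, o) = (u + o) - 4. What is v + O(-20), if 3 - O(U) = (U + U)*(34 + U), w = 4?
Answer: 551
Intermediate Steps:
O(U) = 3 - 2*U*(34 + U) (O(U) = 3 - (U + U)*(34 + U) = 3 - 2*U*(34 + U))
f(u, o) = -4 + o + u (f(u, o) = (o + u) - 4 = -4 + o + u)
v = -12 (v = 36 + 4*(-4 - 4 - 4) = 36 + 4*(-12) = 36 - 48 = -12)
v + O(-20) = -12 + (3 - 68*(-20) - 2*(-20)²) = -12 + (3 + 1360 - 2*400) = -12 + (3 + 1360 - 800) = -12 + 563 = 551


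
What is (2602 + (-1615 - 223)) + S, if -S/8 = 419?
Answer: -2588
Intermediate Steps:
S = -3352 (S = -8*419 = -3352)
(2602 + (-1615 - 223)) + S = (2602 + (-1615 - 223)) - 3352 = (2602 - 1838) - 3352 = 764 - 3352 = -2588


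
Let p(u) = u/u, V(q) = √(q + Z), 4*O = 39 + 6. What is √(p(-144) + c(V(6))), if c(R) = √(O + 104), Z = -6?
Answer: √(4 + 2*√461)/2 ≈ 3.4257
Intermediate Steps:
O = 45/4 (O = (39 + 6)/4 = (¼)*45 = 45/4 ≈ 11.250)
V(q) = √(-6 + q) (V(q) = √(q - 6) = √(-6 + q))
p(u) = 1
c(R) = √461/2 (c(R) = √(45/4 + 104) = √(461/4) = √461/2)
√(p(-144) + c(V(6))) = √(1 + √461/2)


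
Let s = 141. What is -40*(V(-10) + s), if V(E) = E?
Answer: -5240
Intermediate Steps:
-40*(V(-10) + s) = -40*(-10 + 141) = -40*131 = -1*5240 = -5240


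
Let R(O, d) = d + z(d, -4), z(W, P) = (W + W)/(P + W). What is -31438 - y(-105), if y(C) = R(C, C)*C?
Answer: -4606417/109 ≈ -42261.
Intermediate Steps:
z(W, P) = 2*W/(P + W) (z(W, P) = (2*W)/(P + W) = 2*W/(P + W))
R(O, d) = d + 2*d/(-4 + d)
y(C) = C**2*(-2 + C)/(-4 + C) (y(C) = (C*(-2 + C)/(-4 + C))*C = C**2*(-2 + C)/(-4 + C))
-31438 - y(-105) = -31438 - (-105)**2*(-2 - 105)/(-4 - 105) = -31438 - 11025*(-107)/(-109) = -31438 - 11025*(-1)*(-107)/109 = -31438 - 1*1179675/109 = -31438 - 1179675/109 = -4606417/109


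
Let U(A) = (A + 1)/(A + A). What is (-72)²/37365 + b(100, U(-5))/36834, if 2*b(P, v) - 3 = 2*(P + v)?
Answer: 129836633/917534940 ≈ 0.14151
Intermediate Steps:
U(A) = (1 + A)/(2*A) (U(A) = (1 + A)/((2*A)) = (1 + A)*(1/(2*A)) = (1 + A)/(2*A))
b(P, v) = 3/2 + P + v (b(P, v) = 3/2 + (2*(P + v))/2 = 3/2 + (2*P + 2*v)/2 = 3/2 + (P + v) = 3/2 + P + v)
(-72)²/37365 + b(100, U(-5))/36834 = (-72)²/37365 + (3/2 + 100 + (½)*(1 - 5)/(-5))/36834 = 5184*(1/37365) + (3/2 + 100 + (½)*(-⅕)*(-4))*(1/36834) = 1728/12455 + (3/2 + 100 + ⅖)*(1/36834) = 1728/12455 + (1019/10)*(1/36834) = 1728/12455 + 1019/368340 = 129836633/917534940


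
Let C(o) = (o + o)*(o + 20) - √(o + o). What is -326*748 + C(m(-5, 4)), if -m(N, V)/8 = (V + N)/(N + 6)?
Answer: -243404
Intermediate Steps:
m(N, V) = -8*(N + V)/(6 + N) (m(N, V) = -8*(V + N)/(N + 6) = -8*(N + V)/(6 + N))
C(o) = -√2*√o + 2*o*(20 + o) (C(o) = (2*o)*(20 + o) - √(2*o) = 2*o*(20 + o) - √2*√o = -√2*√o + 2*o*(20 + o))
-326*748 + C(m(-5, 4)) = -326*748 + (2*(8*(-1*(-5) - 1*4)/(6 - 5))² + 40*(8*(-1*(-5) - 1*4)/(6 - 5)) - √2*√(8*(-1*(-5) - 1*4)/(6 - 5))) = -243848 + (2*(8*(5 - 4)/1)² + 40*(8*(5 - 4)/1) - √2*√(8*(5 - 4)/1)) = -243848 + (2*(8*1*1)² + 40*(8*1*1) - √2*√(8*1*1)) = -243848 + (2*8² + 40*8 - √2*√8) = -243848 + (2*64 + 320 - √2*2*√2) = -243848 + (128 + 320 - 4) = -243848 + 444 = -243404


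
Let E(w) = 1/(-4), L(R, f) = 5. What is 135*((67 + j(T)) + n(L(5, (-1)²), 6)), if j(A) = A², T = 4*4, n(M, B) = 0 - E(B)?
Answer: 174555/4 ≈ 43639.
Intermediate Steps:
E(w) = -¼
n(M, B) = ¼ (n(M, B) = 0 - 1*(-¼) = 0 + ¼ = ¼)
T = 16
135*((67 + j(T)) + n(L(5, (-1)²), 6)) = 135*((67 + 16²) + ¼) = 135*((67 + 256) + ¼) = 135*(323 + ¼) = 135*(1293/4) = 174555/4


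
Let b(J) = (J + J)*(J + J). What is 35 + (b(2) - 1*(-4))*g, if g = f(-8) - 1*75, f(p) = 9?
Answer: -1285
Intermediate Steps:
b(J) = 4*J² (b(J) = (2*J)*(2*J) = 4*J²)
g = -66 (g = 9 - 1*75 = 9 - 75 = -66)
35 + (b(2) - 1*(-4))*g = 35 + (4*2² - 1*(-4))*(-66) = 35 + (4*4 + 4)*(-66) = 35 + (16 + 4)*(-66) = 35 + 20*(-66) = 35 - 1320 = -1285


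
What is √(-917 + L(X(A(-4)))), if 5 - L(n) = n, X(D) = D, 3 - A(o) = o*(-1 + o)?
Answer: I*√895 ≈ 29.917*I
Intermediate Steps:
A(o) = 3 - o*(-1 + o)
L(n) = 5 - n
√(-917 + L(X(A(-4)))) = √(-917 + (5 - (3 - 4 - 1*(-4)²))) = √(-917 + (5 - (3 - 4 - 1*16))) = √(-917 + (5 - (3 - 4 - 16))) = √(-917 + (5 - 1*(-17))) = √(-917 + (5 + 17)) = √(-917 + 22) = √(-895) = I*√895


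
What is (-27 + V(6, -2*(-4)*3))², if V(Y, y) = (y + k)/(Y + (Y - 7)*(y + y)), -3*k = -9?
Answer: 149769/196 ≈ 764.13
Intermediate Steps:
k = 3 (k = -⅓*(-9) = 3)
V(Y, y) = (3 + y)/(Y + 2*y*(-7 + Y)) (V(Y, y) = (y + 3)/(Y + (Y - 7)*(y + y)) = (3 + y)/(Y + (-7 + Y)*(2*y)) = (3 + y)/(Y + 2*y*(-7 + Y)))
(-27 + V(6, -2*(-4)*3))² = (-27 + (3 - 2*(-4)*3)/(6 - 14*(-2*(-4))*3 + 2*6*(-2*(-4)*3)))² = (-27 + (3 + 8*3)/(6 - 112*3 + 2*6*(8*3)))² = (-27 + (3 + 24)/(6 - 14*24 + 2*6*24))² = (-27 + 27/(6 - 336 + 288))² = (-27 + 27/(-42))² = (-27 - 1/42*27)² = (-27 - 9/14)² = (-387/14)² = 149769/196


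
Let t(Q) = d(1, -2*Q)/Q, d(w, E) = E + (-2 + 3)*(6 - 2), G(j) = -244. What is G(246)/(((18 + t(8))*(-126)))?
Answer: 244/2079 ≈ 0.11736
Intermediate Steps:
d(w, E) = 4 + E (d(w, E) = E + 1*4 = E + 4 = 4 + E)
t(Q) = (4 - 2*Q)/Q
G(246)/(((18 + t(8))*(-126))) = -244*(-1/(126*(18 + (-2 + 4/8)))) = -244*(-1/(126*(18 + (-2 + 4*(1/8))))) = -244*(-1/(126*(18 + (-2 + 1/2)))) = -244*(-1/(126*(18 - 3/2))) = -244/((33/2)*(-126)) = -244/(-2079) = -244*(-1/2079) = 244/2079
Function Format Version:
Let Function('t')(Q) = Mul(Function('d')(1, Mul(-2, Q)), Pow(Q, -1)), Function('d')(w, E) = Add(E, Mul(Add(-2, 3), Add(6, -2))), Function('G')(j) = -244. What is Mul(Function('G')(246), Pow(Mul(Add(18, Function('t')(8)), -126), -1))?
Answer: Rational(244, 2079) ≈ 0.11736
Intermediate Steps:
Function('d')(w, E) = Add(4, E) (Function('d')(w, E) = Add(E, Mul(1, 4)) = Add(E, 4) = Add(4, E))
Function('t')(Q) = Mul(Pow(Q, -1), Add(4, Mul(-2, Q))) (Function('t')(Q) = Mul(Add(4, Mul(-2, Q)), Pow(Q, -1)) = Mul(Pow(Q, -1), Add(4, Mul(-2, Q))))
Mul(Function('G')(246), Pow(Mul(Add(18, Function('t')(8)), -126), -1)) = Mul(-244, Pow(Mul(Add(18, Add(-2, Mul(4, Pow(8, -1)))), -126), -1)) = Mul(-244, Pow(Mul(Add(18, Add(-2, Mul(4, Rational(1, 8)))), -126), -1)) = Mul(-244, Pow(Mul(Add(18, Add(-2, Rational(1, 2))), -126), -1)) = Mul(-244, Pow(Mul(Add(18, Rational(-3, 2)), -126), -1)) = Mul(-244, Pow(Mul(Rational(33, 2), -126), -1)) = Mul(-244, Pow(-2079, -1)) = Mul(-244, Rational(-1, 2079)) = Rational(244, 2079)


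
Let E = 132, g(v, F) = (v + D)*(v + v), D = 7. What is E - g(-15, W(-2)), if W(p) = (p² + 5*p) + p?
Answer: -108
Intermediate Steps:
W(p) = p² + 6*p
g(v, F) = 2*v*(7 + v) (g(v, F) = (v + 7)*(v + v) = (7 + v)*(2*v) = 2*v*(7 + v))
E - g(-15, W(-2)) = 132 - 2*(-15)*(7 - 15) = 132 - 2*(-15)*(-8) = 132 - 1*240 = 132 - 240 = -108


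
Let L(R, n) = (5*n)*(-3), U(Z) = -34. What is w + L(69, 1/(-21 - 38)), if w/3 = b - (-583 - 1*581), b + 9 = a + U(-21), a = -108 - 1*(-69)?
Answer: 191529/59 ≈ 3246.3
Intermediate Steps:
a = -39 (a = -108 + 69 = -39)
b = -82 (b = -9 + (-39 - 34) = -9 - 73 = -82)
L(R, n) = -15*n
w = 3246 (w = 3*(-82 - (-583 - 1*581)) = 3*(-82 - (-583 - 581)) = 3*(-82 - 1*(-1164)) = 3*(-82 + 1164) = 3*1082 = 3246)
w + L(69, 1/(-21 - 38)) = 3246 - 15/(-21 - 38) = 3246 - 15/(-59) = 3246 - 15*(-1/59) = 3246 + 15/59 = 191529/59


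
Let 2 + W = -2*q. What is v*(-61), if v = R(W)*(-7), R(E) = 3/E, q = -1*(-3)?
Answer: -1281/8 ≈ -160.13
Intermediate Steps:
q = 3
W = -8 (W = -2 - 2*3 = -2 - 6 = -8)
v = 21/8 (v = (3/(-8))*(-7) = (3*(-⅛))*(-7) = -3/8*(-7) = 21/8 ≈ 2.6250)
v*(-61) = (21/8)*(-61) = -1281/8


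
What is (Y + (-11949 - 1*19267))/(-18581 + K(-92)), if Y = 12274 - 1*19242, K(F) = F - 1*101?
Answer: 6364/3129 ≈ 2.0339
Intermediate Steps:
K(F) = -101 + F (K(F) = F - 101 = -101 + F)
Y = -6968 (Y = 12274 - 19242 = -6968)
(Y + (-11949 - 1*19267))/(-18581 + K(-92)) = (-6968 + (-11949 - 1*19267))/(-18581 + (-101 - 92)) = (-6968 + (-11949 - 19267))/(-18581 - 193) = (-6968 - 31216)/(-18774) = -38184*(-1/18774) = 6364/3129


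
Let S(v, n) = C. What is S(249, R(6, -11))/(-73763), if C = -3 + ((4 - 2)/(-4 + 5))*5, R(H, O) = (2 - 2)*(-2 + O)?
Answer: -7/73763 ≈ -9.4899e-5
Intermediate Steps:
R(H, O) = 0 (R(H, O) = 0*(-2 + O) = 0)
C = 7 (C = -3 + (2/1)*5 = -3 + (2*1)*5 = -3 + 2*5 = -3 + 10 = 7)
S(v, n) = 7
S(249, R(6, -11))/(-73763) = 7/(-73763) = 7*(-1/73763) = -7/73763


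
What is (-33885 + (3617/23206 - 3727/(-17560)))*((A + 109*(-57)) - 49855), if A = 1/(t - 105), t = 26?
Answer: 30580165383268730307/16096145720 ≈ 1.8998e+9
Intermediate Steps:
A = -1/79 (A = 1/(26 - 105) = 1/(-79) = -1/79 ≈ -0.012658)
(-33885 + (3617/23206 - 3727/(-17560)))*((A + 109*(-57)) - 49855) = (-33885 + (3617/23206 - 3727/(-17560)))*((-1/79 + 109*(-57)) - 49855) = (-33885 + (3617*(1/23206) - 3727*(-1/17560)))*((-1/79 - 6213) - 49855) = (-33885 + (3617/23206 + 3727/17560))*(-490828/79 - 49855) = (-33885 + 75001641/203748680)*(-4429373/79) = -6903949020159/203748680*(-4429373/79) = 30580165383268730307/16096145720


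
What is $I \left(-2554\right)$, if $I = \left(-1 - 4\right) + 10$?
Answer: $-12770$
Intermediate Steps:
$I = 5$ ($I = -5 + 10 = 5$)
$I \left(-2554\right) = 5 \left(-2554\right) = -12770$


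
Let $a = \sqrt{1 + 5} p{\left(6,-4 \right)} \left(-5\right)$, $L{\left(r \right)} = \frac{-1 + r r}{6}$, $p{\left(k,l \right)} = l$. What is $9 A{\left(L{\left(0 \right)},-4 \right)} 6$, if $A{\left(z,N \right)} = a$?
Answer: $1080 \sqrt{6} \approx 2645.4$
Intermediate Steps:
$L{\left(r \right)} = - \frac{1}{6} + \frac{r^{2}}{6}$ ($L{\left(r \right)} = \left(-1 + r^{2}\right) \frac{1}{6} = - \frac{1}{6} + \frac{r^{2}}{6}$)
$a = 20 \sqrt{6}$ ($a = \sqrt{1 + 5} \left(-4\right) \left(-5\right) = \sqrt{6} \left(-4\right) \left(-5\right) = - 4 \sqrt{6} \left(-5\right) = 20 \sqrt{6} \approx 48.99$)
$A{\left(z,N \right)} = 20 \sqrt{6}$
$9 A{\left(L{\left(0 \right)},-4 \right)} 6 = 9 \cdot 20 \sqrt{6} \cdot 6 = 180 \sqrt{6} \cdot 6 = 1080 \sqrt{6}$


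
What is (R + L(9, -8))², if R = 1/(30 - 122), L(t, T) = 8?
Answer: 540225/8464 ≈ 63.826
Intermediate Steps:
R = -1/92 (R = 1/(-92) = -1/92 ≈ -0.010870)
(R + L(9, -8))² = (-1/92 + 8)² = (735/92)² = 540225/8464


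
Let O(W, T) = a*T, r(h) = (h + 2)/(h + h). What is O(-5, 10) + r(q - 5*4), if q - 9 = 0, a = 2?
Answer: 449/22 ≈ 20.409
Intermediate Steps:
q = 9 (q = 9 + 0 = 9)
r(h) = (2 + h)/(2*h) (r(h) = (2 + h)/((2*h)) = (2 + h)*(1/(2*h)) = (2 + h)/(2*h))
O(W, T) = 2*T
O(-5, 10) + r(q - 5*4) = 2*10 + (2 + (9 - 5*4))/(2*(9 - 5*4)) = 20 + (2 + (9 - 20))/(2*(9 - 20)) = 20 + (½)*(2 - 11)/(-11) = 20 + (½)*(-1/11)*(-9) = 20 + 9/22 = 449/22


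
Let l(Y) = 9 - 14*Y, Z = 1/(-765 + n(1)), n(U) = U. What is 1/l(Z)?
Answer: 382/3445 ≈ 0.11089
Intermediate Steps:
Z = -1/764 (Z = 1/(-765 + 1) = 1/(-764) = -1/764 ≈ -0.0013089)
1/l(Z) = 1/(9 - 14*(-1/764)) = 1/(9 + 7/382) = 1/(3445/382) = 382/3445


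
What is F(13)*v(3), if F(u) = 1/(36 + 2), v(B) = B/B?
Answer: 1/38 ≈ 0.026316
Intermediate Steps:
v(B) = 1
F(u) = 1/38
F(13)*v(3) = (1/38)*1 = 1/38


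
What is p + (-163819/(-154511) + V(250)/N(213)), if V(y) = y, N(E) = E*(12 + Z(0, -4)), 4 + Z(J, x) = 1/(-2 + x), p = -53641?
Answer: -27656847707184/515603207 ≈ -53640.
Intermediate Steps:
Z(J, x) = -4 + 1/(-2 + x)
N(E) = 47*E/6 (N(E) = E*(12 + (9 - 4*(-4))/(-2 - 4)) = E*(12 + (9 + 16)/(-6)) = E*(12 - ⅙*25) = E*(12 - 25/6) = E*(47/6) = 47*E/6)
p + (-163819/(-154511) + V(250)/N(213)) = -53641 + (-163819/(-154511) + 250/(((47/6)*213))) = -53641 + (-163819*(-1/154511) + 250/(3337/2)) = -53641 + (163819/154511 + 250*(2/3337)) = -53641 + (163819/154511 + 500/3337) = -53641 + 623919503/515603207 = -27656847707184/515603207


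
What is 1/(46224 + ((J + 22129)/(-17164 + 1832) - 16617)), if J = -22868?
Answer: 15332/453935263 ≈ 3.3776e-5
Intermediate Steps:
1/(46224 + ((J + 22129)/(-17164 + 1832) - 16617)) = 1/(46224 + ((-22868 + 22129)/(-17164 + 1832) - 16617)) = 1/(46224 + (-739/(-15332) - 16617)) = 1/(46224 + (-739*(-1/15332) - 16617)) = 1/(46224 + (739/15332 - 16617)) = 1/(46224 - 254771105/15332) = 1/(453935263/15332) = 15332/453935263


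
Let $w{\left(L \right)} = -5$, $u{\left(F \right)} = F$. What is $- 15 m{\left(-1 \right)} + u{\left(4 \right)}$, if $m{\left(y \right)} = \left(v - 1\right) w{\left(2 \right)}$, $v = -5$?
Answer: $-446$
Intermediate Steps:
$m{\left(y \right)} = 30$ ($m{\left(y \right)} = \left(-5 - 1\right) \left(-5\right) = \left(-6\right) \left(-5\right) = 30$)
$- 15 m{\left(-1 \right)} + u{\left(4 \right)} = \left(-15\right) 30 + 4 = -450 + 4 = -446$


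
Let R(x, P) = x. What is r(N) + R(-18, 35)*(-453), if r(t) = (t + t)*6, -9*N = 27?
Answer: 8118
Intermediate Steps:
N = -3 (N = -⅑*27 = -3)
r(t) = 12*t (r(t) = (2*t)*6 = 12*t)
r(N) + R(-18, 35)*(-453) = 12*(-3) - 18*(-453) = -36 + 8154 = 8118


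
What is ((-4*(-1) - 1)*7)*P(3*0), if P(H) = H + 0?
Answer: 0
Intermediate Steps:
P(H) = H
((-4*(-1) - 1)*7)*P(3*0) = ((-4*(-1) - 1)*7)*(3*0) = ((4 - 1)*7)*0 = (3*7)*0 = 21*0 = 0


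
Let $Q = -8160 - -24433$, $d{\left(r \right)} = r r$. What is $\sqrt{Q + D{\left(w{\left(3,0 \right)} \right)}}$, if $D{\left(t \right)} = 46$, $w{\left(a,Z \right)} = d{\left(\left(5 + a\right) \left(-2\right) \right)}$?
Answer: $\sqrt{16319} \approx 127.75$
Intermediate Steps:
$d{\left(r \right)} = r^{2}$
$w{\left(a,Z \right)} = \left(-10 - 2 a\right)^{2}$ ($w{\left(a,Z \right)} = \left(\left(5 + a\right) \left(-2\right)\right)^{2} = \left(-10 - 2 a\right)^{2}$)
$Q = 16273$ ($Q = -8160 + 24433 = 16273$)
$\sqrt{Q + D{\left(w{\left(3,0 \right)} \right)}} = \sqrt{16273 + 46} = \sqrt{16319}$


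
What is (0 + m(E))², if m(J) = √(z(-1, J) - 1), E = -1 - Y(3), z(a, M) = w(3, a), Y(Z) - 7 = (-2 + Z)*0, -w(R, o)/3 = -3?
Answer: 8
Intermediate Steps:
w(R, o) = 9 (w(R, o) = -3*(-3) = 9)
Y(Z) = 7 (Y(Z) = 7 + (-2 + Z)*0 = 7 + 0 = 7)
z(a, M) = 9
E = -8 (E = -1 - 1*7 = -1 - 7 = -8)
m(J) = 2*√2 (m(J) = √(9 - 1) = √8 = 2*√2)
(0 + m(E))² = (0 + 2*√2)² = (2*√2)² = 8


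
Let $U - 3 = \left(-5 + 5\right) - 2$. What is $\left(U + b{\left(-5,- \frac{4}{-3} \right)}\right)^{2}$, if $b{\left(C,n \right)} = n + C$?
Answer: $\frac{64}{9} \approx 7.1111$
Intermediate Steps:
$b{\left(C,n \right)} = C + n$
$U = 1$ ($U = 3 + \left(\left(-5 + 5\right) - 2\right) = 3 + \left(0 - 2\right) = 3 - 2 = 1$)
$\left(U + b{\left(-5,- \frac{4}{-3} \right)}\right)^{2} = \left(1 - \left(5 + \frac{4}{-3}\right)\right)^{2} = \left(1 - \frac{11}{3}\right)^{2} = \left(- \frac{8}{3}\right)^{2} = \frac{64}{9}$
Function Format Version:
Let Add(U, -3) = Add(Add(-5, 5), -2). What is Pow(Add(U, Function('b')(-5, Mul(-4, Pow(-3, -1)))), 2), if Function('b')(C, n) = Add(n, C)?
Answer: Rational(64, 9) ≈ 7.1111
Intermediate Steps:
Function('b')(C, n) = Add(C, n)
U = 1 (U = Add(3, Add(Add(-5, 5), -2)) = Add(3, Add(0, -2)) = Add(3, -2) = 1)
Pow(Add(U, Function('b')(-5, Mul(-4, Pow(-3, -1)))), 2) = Pow(Add(1, Add(-5, Mul(-4, Pow(-3, -1)))), 2) = Pow(Add(1, Add(-5, Mul(-4, Rational(-1, 3)))), 2) = Pow(Add(1, Add(-5, Rational(4, 3))), 2) = Pow(Add(1, Rational(-11, 3)), 2) = Pow(Rational(-8, 3), 2) = Rational(64, 9)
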